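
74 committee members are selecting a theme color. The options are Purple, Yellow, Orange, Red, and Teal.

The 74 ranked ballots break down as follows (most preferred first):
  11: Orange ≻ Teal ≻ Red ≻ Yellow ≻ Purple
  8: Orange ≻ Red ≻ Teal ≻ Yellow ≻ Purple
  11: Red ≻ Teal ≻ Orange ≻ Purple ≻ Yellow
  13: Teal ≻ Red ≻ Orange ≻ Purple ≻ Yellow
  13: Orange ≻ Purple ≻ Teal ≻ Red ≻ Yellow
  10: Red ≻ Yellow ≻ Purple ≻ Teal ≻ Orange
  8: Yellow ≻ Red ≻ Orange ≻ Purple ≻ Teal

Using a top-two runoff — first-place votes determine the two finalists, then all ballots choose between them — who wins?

Red

Round 1 first-place votes: Purple 0, Yellow 8, Orange 32, Red 21, Teal 13. Orange and Red advance.
Runoff: Orange is ranked above Red on 32 ballots, Red above Orange on 42.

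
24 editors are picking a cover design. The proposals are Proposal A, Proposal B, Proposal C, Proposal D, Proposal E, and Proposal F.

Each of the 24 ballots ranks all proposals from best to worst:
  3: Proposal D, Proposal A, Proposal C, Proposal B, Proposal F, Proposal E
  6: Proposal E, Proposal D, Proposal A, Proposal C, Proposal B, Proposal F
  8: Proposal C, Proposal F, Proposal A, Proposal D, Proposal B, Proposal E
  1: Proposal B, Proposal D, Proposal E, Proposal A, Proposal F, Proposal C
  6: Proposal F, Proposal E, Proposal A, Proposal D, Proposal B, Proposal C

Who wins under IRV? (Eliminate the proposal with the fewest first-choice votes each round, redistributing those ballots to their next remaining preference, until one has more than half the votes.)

Round 1: Proposal A 0, Proposal B 1, Proposal C 8, Proposal D 3, Proposal E 6, Proposal F 6. Proposal A eliminated.
Round 2: Proposal B 1, Proposal C 8, Proposal D 3, Proposal E 6, Proposal F 6. Proposal B eliminated.
Round 3: Proposal C 8, Proposal D 4, Proposal E 6, Proposal F 6. Proposal D eliminated.
Round 4: Proposal C 11, Proposal E 7, Proposal F 6. Proposal F eliminated.
Round 5: Proposal C 11, Proposal E 13. Proposal E has a majority (≥13).

Proposal E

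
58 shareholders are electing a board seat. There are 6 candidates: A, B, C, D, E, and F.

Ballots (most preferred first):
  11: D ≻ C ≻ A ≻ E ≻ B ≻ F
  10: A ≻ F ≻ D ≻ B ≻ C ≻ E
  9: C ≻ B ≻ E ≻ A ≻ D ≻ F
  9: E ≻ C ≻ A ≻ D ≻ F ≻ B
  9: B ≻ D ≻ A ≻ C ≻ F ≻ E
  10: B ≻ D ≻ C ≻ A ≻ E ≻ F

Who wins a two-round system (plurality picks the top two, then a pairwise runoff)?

D

Round 1 first-place votes: A 10, B 19, C 9, D 11, E 9, F 0. B and D advance.
Runoff: B is ranked above D on 28 ballots, D above B on 30.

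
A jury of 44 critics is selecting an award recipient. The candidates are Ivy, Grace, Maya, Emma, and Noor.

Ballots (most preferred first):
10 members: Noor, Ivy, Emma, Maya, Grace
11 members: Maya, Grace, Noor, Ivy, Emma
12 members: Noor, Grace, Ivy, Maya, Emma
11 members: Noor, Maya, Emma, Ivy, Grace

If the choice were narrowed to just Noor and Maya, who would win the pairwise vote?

Noor is ranked above Maya on 33 ballots; Maya above Noor on 11.

Noor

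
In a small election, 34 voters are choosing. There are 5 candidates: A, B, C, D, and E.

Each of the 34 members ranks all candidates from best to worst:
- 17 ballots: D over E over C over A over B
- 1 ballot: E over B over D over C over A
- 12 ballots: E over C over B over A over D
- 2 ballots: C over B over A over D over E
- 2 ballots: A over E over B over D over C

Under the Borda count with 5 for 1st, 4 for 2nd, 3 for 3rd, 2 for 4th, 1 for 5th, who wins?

A: 17×2 + 1×1 + 12×2 + 2×3 + 2×5 = 75
B: 17×1 + 1×4 + 12×3 + 2×4 + 2×3 = 71
C: 17×3 + 1×2 + 12×4 + 2×5 + 2×1 = 113
D: 17×5 + 1×3 + 12×1 + 2×2 + 2×2 = 108
E: 17×4 + 1×5 + 12×5 + 2×1 + 2×4 = 143

E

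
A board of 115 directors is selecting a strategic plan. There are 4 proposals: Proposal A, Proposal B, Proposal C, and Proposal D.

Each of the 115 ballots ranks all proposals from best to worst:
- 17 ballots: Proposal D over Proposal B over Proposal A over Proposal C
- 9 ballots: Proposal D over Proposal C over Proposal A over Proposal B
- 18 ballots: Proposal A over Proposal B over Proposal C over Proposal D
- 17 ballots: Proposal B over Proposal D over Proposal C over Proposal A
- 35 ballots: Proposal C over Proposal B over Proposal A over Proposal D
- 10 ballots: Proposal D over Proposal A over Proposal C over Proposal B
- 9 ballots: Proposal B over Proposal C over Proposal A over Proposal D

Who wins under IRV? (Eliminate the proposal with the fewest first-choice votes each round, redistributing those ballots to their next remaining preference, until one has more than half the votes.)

Proposal B

Round 1: Proposal A 18, Proposal B 26, Proposal C 35, Proposal D 36. Proposal A eliminated.
Round 2: Proposal B 44, Proposal C 35, Proposal D 36. Proposal C eliminated.
Round 3: Proposal B 79, Proposal D 36. Proposal B has a majority (≥58).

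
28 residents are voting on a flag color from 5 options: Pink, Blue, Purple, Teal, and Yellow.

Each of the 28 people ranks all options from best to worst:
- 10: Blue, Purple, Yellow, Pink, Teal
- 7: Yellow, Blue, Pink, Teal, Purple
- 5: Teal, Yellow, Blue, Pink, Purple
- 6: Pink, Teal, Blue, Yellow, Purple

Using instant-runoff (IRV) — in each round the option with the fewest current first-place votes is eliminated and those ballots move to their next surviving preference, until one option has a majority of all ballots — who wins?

Blue

Round 1: Pink 6, Blue 10, Purple 0, Teal 5, Yellow 7. Purple eliminated.
Round 2: Pink 6, Blue 10, Teal 5, Yellow 7. Teal eliminated.
Round 3: Pink 6, Blue 10, Yellow 12. Pink eliminated.
Round 4: Blue 16, Yellow 12. Blue has a majority (≥15).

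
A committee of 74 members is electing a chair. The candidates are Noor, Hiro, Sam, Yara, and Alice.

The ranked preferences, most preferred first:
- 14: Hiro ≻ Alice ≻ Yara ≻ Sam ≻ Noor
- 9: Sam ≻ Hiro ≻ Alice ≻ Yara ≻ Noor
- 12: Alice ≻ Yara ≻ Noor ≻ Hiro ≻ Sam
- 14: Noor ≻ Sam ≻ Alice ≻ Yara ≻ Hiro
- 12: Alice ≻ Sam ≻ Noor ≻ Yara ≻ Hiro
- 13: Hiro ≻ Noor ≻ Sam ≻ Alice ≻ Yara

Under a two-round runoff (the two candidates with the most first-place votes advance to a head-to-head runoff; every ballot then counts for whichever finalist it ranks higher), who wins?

Round 1 first-place votes: Noor 14, Hiro 27, Sam 9, Yara 0, Alice 24. Hiro and Alice advance.
Runoff: Hiro is ranked above Alice on 36 ballots, Alice above Hiro on 38.

Alice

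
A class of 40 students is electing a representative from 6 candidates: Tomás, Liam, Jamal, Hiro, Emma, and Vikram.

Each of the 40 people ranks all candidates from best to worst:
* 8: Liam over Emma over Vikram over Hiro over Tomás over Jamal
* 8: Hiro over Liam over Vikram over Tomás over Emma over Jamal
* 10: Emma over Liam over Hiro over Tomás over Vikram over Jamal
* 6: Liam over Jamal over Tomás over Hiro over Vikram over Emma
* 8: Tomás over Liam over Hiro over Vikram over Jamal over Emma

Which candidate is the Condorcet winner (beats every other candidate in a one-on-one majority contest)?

Liam vs Tomás: 32–8
Liam vs Jamal: 40–0
Liam vs Hiro: 32–8
Liam vs Emma: 30–10
Liam vs Vikram: 40–0
Liam beats every other candidate.

Liam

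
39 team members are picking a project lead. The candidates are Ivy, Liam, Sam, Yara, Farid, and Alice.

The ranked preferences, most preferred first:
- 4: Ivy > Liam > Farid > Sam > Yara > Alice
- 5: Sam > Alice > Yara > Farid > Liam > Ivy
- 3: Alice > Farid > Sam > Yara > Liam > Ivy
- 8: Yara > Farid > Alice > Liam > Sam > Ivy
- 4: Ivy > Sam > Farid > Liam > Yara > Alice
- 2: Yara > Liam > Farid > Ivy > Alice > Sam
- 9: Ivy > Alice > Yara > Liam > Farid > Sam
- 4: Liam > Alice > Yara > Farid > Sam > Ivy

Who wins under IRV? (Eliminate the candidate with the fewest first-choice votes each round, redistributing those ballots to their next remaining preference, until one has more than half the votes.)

Yara

Round 1: Ivy 17, Liam 4, Sam 5, Yara 10, Farid 0, Alice 3. Farid eliminated.
Round 2: Ivy 17, Liam 4, Sam 5, Yara 10, Alice 3. Alice eliminated.
Round 3: Ivy 17, Liam 4, Sam 8, Yara 10. Liam eliminated.
Round 4: Ivy 17, Sam 8, Yara 14. Sam eliminated.
Round 5: Ivy 17, Yara 22. Yara has a majority (≥20).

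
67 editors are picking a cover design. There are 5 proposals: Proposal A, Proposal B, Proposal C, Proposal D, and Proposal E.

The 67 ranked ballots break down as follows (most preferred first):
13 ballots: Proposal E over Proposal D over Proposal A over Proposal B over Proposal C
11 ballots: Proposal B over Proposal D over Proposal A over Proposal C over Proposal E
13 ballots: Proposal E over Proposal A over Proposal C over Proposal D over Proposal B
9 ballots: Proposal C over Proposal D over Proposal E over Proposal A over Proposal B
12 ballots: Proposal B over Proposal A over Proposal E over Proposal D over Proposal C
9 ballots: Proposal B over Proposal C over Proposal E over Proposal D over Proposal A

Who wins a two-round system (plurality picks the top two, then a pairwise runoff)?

Proposal E

Round 1 first-place votes: Proposal A 0, Proposal B 32, Proposal C 9, Proposal D 0, Proposal E 26. Proposal B and Proposal E advance.
Runoff: Proposal B is ranked above Proposal E on 32 ballots, Proposal E above Proposal B on 35.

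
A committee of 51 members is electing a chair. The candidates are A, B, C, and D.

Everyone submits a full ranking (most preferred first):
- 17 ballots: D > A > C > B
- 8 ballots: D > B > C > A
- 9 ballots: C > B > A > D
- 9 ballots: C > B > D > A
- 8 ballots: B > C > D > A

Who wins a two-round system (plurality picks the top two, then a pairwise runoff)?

C

Round 1 first-place votes: A 0, B 8, C 18, D 25. D and C advance.
Runoff: D is ranked above C on 25 ballots, C above D on 26.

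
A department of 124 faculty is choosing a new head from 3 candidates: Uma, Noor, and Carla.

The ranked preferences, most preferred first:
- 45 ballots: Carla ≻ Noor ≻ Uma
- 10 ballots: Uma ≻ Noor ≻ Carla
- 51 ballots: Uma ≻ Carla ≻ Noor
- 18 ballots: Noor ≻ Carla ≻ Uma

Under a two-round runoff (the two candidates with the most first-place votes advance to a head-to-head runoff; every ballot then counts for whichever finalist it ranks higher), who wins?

Carla

Round 1 first-place votes: Uma 61, Noor 18, Carla 45. Uma and Carla advance.
Runoff: Uma is ranked above Carla on 61 ballots, Carla above Uma on 63.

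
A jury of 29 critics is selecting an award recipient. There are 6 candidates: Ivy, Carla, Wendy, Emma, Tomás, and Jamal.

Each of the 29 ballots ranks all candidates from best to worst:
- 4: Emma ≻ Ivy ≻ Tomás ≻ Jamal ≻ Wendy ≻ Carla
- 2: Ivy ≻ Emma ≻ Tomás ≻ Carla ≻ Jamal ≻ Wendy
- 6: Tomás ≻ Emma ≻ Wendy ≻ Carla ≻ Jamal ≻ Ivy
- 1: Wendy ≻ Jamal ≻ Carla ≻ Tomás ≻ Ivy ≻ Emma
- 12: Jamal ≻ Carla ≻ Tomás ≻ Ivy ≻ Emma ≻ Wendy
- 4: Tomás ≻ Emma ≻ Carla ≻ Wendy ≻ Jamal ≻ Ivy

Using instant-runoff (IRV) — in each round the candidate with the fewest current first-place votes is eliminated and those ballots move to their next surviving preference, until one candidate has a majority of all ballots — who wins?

Tomás

Round 1: Ivy 2, Carla 0, Wendy 1, Emma 4, Tomás 10, Jamal 12. Carla eliminated.
Round 2: Ivy 2, Wendy 1, Emma 4, Tomás 10, Jamal 12. Wendy eliminated.
Round 3: Ivy 2, Emma 4, Tomás 10, Jamal 13. Ivy eliminated.
Round 4: Emma 6, Tomás 10, Jamal 13. Emma eliminated.
Round 5: Tomás 16, Jamal 13. Tomás has a majority (≥15).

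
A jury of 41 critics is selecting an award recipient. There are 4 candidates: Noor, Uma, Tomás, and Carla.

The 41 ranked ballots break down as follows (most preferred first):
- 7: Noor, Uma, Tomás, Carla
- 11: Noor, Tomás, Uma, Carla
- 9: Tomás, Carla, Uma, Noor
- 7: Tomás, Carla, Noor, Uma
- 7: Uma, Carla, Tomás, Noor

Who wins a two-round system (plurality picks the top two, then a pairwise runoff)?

Round 1 first-place votes: Noor 18, Uma 7, Tomás 16, Carla 0. Noor and Tomás advance.
Runoff: Noor is ranked above Tomás on 18 ballots, Tomás above Noor on 23.

Tomás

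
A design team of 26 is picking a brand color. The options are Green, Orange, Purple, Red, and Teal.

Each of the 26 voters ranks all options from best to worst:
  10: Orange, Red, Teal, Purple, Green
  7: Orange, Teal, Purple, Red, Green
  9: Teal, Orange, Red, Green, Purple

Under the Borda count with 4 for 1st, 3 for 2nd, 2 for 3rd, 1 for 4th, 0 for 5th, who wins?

Green: 10×0 + 7×0 + 9×1 = 9
Orange: 10×4 + 7×4 + 9×3 = 95
Purple: 10×1 + 7×2 + 9×0 = 24
Red: 10×3 + 7×1 + 9×2 = 55
Teal: 10×2 + 7×3 + 9×4 = 77

Orange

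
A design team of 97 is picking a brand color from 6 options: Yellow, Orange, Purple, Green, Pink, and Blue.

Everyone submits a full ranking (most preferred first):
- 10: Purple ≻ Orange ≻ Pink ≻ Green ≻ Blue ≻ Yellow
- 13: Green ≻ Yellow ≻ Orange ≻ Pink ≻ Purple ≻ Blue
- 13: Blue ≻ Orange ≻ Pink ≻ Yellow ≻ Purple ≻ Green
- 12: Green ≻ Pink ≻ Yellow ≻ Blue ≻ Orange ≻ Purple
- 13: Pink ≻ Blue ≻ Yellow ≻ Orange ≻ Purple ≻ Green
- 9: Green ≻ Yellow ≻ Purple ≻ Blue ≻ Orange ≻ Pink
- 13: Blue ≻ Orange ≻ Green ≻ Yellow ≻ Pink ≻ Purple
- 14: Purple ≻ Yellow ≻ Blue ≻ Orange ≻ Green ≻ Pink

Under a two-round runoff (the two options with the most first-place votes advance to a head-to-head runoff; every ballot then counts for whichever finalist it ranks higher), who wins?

Round 1 first-place votes: Yellow 0, Orange 0, Purple 24, Green 34, Pink 13, Blue 26. Green and Blue advance.
Runoff: Green is ranked above Blue on 44 ballots, Blue above Green on 53.

Blue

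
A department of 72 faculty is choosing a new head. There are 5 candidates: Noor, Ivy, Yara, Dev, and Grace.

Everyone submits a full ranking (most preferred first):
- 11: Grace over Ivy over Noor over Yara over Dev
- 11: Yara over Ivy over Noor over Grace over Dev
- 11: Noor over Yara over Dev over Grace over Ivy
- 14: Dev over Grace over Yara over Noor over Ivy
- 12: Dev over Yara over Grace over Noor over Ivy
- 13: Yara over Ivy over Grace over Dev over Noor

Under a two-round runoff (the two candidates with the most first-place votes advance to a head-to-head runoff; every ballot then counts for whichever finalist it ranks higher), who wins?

Round 1 first-place votes: Noor 11, Ivy 0, Yara 24, Dev 26, Grace 11. Dev and Yara advance.
Runoff: Dev is ranked above Yara on 26 ballots, Yara above Dev on 46.

Yara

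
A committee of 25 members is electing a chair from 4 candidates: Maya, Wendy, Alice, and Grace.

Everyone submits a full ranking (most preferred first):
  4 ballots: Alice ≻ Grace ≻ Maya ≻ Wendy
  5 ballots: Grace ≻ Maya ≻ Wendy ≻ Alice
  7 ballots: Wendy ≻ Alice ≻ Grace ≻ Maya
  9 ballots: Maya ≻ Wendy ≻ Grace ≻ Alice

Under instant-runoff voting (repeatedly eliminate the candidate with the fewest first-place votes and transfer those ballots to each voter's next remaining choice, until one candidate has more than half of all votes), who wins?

Grace

Round 1: Maya 9, Wendy 7, Alice 4, Grace 5. Alice eliminated.
Round 2: Maya 9, Wendy 7, Grace 9. Wendy eliminated.
Round 3: Maya 9, Grace 16. Grace has a majority (≥13).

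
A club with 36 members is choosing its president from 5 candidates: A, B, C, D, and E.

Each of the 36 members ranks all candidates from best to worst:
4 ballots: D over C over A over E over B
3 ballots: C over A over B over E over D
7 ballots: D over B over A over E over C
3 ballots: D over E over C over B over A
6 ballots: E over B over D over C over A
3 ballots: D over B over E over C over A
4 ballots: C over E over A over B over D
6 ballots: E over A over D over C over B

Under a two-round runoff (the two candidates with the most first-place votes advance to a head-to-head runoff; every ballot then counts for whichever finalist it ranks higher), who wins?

E

Round 1 first-place votes: A 0, B 0, C 7, D 17, E 12. D and E advance.
Runoff: D is ranked above E on 17 ballots, E above D on 19.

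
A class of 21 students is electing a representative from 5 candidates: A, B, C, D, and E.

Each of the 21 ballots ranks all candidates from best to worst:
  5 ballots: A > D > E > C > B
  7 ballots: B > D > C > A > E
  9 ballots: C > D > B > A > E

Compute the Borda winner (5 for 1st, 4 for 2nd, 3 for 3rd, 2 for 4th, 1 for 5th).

D

A: 5×5 + 7×2 + 9×2 = 57
B: 5×1 + 7×5 + 9×3 = 67
C: 5×2 + 7×3 + 9×5 = 76
D: 5×4 + 7×4 + 9×4 = 84
E: 5×3 + 7×1 + 9×1 = 31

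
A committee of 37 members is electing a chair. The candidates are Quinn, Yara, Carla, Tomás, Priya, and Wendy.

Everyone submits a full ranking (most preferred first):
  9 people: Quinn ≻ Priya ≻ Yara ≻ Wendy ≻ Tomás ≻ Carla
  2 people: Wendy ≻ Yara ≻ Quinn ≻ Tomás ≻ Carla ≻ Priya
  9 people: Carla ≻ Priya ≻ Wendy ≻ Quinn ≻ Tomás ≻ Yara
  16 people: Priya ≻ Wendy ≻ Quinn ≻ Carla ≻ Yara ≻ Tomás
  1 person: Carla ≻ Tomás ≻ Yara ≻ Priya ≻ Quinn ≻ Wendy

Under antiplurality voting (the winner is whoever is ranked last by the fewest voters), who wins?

Last-place votes: Quinn 0, Yara 9, Carla 9, Tomás 16, Priya 2, Wendy 1.

Quinn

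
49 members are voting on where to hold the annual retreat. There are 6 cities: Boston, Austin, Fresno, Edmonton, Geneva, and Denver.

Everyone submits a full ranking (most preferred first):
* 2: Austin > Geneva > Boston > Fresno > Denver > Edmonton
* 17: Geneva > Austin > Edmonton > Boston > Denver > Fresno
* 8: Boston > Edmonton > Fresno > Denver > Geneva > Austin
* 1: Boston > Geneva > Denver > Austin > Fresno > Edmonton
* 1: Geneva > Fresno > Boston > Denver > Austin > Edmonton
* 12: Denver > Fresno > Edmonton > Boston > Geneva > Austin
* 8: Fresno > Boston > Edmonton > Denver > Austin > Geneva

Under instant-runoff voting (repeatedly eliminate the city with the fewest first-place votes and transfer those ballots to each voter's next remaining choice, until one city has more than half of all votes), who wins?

Round 1: Boston 9, Austin 2, Fresno 8, Edmonton 0, Geneva 18, Denver 12. Edmonton eliminated.
Round 2: Boston 9, Austin 2, Fresno 8, Geneva 18, Denver 12. Austin eliminated.
Round 3: Boston 9, Fresno 8, Geneva 20, Denver 12. Fresno eliminated.
Round 4: Boston 17, Geneva 20, Denver 12. Denver eliminated.
Round 5: Boston 29, Geneva 20. Boston has a majority (≥25).

Boston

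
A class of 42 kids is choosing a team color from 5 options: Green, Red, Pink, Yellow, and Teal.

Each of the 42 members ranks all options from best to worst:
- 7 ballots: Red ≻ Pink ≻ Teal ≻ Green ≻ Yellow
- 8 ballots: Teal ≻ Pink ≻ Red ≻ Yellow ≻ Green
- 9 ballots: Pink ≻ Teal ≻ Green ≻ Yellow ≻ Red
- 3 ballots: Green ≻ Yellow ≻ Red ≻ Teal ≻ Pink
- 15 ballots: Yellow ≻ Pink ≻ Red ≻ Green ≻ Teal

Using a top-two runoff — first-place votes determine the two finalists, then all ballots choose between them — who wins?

Pink

Round 1 first-place votes: Green 3, Red 7, Pink 9, Yellow 15, Teal 8. Yellow and Pink advance.
Runoff: Yellow is ranked above Pink on 18 ballots, Pink above Yellow on 24.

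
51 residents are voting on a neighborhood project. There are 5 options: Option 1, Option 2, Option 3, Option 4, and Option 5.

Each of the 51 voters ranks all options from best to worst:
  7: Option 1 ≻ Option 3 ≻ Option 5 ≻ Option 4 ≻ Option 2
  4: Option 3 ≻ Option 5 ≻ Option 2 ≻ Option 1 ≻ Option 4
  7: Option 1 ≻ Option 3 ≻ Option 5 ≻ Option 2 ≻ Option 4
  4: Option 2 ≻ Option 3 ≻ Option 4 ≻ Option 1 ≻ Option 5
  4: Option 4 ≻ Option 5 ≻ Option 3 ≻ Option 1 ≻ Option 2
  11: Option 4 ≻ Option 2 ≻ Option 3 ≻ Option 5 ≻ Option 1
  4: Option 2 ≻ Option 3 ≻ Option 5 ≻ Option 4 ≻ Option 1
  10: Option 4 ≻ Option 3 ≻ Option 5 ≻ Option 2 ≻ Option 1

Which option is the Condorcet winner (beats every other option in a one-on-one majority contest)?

Option 3

Option 3 vs Option 1: 37–14
Option 3 vs Option 2: 32–19
Option 3 vs Option 4: 26–25
Option 3 vs Option 5: 47–4
Option 3 beats every other option.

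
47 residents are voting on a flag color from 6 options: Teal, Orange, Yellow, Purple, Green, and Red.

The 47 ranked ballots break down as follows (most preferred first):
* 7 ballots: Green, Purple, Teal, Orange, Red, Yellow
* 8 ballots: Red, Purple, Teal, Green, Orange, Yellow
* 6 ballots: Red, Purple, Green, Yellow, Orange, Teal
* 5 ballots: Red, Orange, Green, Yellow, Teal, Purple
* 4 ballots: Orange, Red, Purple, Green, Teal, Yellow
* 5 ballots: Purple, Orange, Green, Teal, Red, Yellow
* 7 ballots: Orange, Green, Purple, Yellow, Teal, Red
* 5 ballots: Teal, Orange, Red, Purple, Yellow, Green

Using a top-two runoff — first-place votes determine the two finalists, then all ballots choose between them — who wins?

Round 1 first-place votes: Teal 5, Orange 11, Yellow 0, Purple 5, Green 7, Red 19. Red and Orange advance.
Runoff: Red is ranked above Orange on 19 ballots, Orange above Red on 28.

Orange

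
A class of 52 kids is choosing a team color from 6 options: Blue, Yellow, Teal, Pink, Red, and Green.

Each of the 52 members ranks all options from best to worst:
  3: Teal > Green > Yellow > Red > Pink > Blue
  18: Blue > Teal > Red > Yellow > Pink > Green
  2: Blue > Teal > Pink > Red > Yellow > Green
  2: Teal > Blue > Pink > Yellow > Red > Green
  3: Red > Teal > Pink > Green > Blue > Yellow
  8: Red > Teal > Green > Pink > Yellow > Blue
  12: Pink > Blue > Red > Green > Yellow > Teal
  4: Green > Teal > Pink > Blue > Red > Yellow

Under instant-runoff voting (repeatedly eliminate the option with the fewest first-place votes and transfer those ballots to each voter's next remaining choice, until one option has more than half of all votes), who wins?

Round 1: Blue 20, Yellow 0, Teal 5, Pink 12, Red 11, Green 4. Yellow eliminated.
Round 2: Blue 20, Teal 5, Pink 12, Red 11, Green 4. Green eliminated.
Round 3: Blue 20, Teal 9, Pink 12, Red 11. Teal eliminated.
Round 4: Blue 22, Pink 16, Red 14. Red eliminated.
Round 5: Blue 22, Pink 30. Pink has a majority (≥27).

Pink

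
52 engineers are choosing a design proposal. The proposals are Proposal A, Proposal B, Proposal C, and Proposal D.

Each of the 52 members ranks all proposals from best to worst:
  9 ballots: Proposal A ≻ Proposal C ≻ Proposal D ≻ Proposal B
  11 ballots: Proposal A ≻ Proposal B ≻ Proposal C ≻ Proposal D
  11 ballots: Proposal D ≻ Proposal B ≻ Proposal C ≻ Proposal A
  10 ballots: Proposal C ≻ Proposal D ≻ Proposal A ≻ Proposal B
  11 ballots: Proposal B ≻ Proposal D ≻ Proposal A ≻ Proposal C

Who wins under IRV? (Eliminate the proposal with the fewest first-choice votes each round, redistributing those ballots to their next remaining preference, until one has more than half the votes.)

Round 1: Proposal A 20, Proposal B 11, Proposal C 10, Proposal D 11. Proposal C eliminated.
Round 2: Proposal A 20, Proposal B 11, Proposal D 21. Proposal B eliminated.
Round 3: Proposal A 20, Proposal D 32. Proposal D has a majority (≥27).

Proposal D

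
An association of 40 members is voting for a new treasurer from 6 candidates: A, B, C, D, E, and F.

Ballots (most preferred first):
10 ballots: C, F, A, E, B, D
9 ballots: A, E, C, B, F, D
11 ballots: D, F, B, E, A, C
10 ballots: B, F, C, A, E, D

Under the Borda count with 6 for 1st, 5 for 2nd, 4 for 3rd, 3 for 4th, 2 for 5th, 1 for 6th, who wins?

F

A: 10×4 + 9×6 + 11×2 + 10×3 = 146
B: 10×2 + 9×3 + 11×4 + 10×6 = 151
C: 10×6 + 9×4 + 11×1 + 10×4 = 147
D: 10×1 + 9×1 + 11×6 + 10×1 = 95
E: 10×3 + 9×5 + 11×3 + 10×2 = 128
F: 10×5 + 9×2 + 11×5 + 10×5 = 173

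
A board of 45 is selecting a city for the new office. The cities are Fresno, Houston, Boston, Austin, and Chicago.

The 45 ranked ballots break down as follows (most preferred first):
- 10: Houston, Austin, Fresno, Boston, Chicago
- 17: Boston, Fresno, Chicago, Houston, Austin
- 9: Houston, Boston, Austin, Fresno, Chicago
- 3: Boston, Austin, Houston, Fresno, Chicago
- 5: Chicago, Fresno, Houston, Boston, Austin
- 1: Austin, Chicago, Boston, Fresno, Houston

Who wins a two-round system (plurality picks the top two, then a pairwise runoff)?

Houston

Round 1 first-place votes: Fresno 0, Houston 19, Boston 20, Austin 1, Chicago 5. Boston and Houston advance.
Runoff: Boston is ranked above Houston on 21 ballots, Houston above Boston on 24.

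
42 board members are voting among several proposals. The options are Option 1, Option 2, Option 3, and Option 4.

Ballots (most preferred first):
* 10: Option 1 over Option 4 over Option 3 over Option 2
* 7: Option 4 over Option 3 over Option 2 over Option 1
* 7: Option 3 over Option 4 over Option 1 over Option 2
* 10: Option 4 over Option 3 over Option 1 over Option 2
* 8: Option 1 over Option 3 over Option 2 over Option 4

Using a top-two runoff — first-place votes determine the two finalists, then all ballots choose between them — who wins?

Round 1 first-place votes: Option 1 18, Option 2 0, Option 3 7, Option 4 17. Option 1 and Option 4 advance.
Runoff: Option 1 is ranked above Option 4 on 18 ballots, Option 4 above Option 1 on 24.

Option 4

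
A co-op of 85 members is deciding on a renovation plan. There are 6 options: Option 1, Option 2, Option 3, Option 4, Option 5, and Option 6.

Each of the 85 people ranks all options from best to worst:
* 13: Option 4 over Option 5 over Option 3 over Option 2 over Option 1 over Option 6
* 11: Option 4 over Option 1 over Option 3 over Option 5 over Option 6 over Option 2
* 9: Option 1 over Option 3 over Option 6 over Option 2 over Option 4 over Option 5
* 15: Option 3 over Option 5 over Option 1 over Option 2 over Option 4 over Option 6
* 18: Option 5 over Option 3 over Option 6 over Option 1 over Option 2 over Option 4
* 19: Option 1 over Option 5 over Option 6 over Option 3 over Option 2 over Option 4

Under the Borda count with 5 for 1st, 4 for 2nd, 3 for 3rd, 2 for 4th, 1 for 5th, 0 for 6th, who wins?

Option 1: 13×1 + 11×4 + 9×5 + 15×3 + 18×2 + 19×5 = 278
Option 2: 13×2 + 11×0 + 9×2 + 15×2 + 18×1 + 19×1 = 111
Option 3: 13×3 + 11×3 + 9×4 + 15×5 + 18×4 + 19×2 = 293
Option 4: 13×5 + 11×5 + 9×1 + 15×1 + 18×0 + 19×0 = 144
Option 5: 13×4 + 11×2 + 9×0 + 15×4 + 18×5 + 19×4 = 300
Option 6: 13×0 + 11×1 + 9×3 + 15×0 + 18×3 + 19×3 = 149

Option 5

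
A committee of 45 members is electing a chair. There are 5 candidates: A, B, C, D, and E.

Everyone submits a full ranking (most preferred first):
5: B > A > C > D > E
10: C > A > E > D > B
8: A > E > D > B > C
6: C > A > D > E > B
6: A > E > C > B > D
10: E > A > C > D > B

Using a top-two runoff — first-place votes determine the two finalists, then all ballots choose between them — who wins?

A

Round 1 first-place votes: A 14, B 5, C 16, D 0, E 10. C and A advance.
Runoff: C is ranked above A on 16 ballots, A above C on 29.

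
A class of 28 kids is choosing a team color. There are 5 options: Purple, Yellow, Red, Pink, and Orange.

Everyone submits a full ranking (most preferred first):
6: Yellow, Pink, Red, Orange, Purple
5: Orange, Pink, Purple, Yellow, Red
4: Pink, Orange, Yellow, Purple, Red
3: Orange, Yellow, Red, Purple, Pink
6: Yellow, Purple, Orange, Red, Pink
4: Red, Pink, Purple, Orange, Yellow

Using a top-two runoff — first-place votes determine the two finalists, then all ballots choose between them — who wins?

Orange

Round 1 first-place votes: Purple 0, Yellow 12, Red 4, Pink 4, Orange 8. Yellow and Orange advance.
Runoff: Yellow is ranked above Orange on 12 ballots, Orange above Yellow on 16.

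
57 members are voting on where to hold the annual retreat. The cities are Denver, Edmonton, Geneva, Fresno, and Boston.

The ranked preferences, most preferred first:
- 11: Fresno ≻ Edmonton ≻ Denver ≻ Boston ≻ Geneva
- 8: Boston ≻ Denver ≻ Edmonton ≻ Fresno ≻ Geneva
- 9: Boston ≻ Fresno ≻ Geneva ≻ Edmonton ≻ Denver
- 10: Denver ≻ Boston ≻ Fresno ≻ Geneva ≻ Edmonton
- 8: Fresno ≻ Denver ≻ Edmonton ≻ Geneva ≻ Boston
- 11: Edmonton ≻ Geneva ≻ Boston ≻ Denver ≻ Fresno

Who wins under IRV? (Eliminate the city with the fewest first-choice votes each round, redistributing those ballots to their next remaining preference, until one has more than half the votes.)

Round 1: Denver 10, Edmonton 11, Geneva 0, Fresno 19, Boston 17. Geneva eliminated.
Round 2: Denver 10, Edmonton 11, Fresno 19, Boston 17. Denver eliminated.
Round 3: Edmonton 11, Fresno 19, Boston 27. Edmonton eliminated.
Round 4: Fresno 19, Boston 38. Boston has a majority (≥29).

Boston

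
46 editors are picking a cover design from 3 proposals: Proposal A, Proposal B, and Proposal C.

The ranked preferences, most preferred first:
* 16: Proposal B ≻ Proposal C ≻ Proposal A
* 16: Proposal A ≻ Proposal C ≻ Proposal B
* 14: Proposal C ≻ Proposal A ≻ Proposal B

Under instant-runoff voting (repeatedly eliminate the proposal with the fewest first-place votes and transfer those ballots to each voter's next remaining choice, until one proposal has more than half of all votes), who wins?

Proposal A

Round 1: Proposal A 16, Proposal B 16, Proposal C 14. Proposal C eliminated.
Round 2: Proposal A 30, Proposal B 16. Proposal A has a majority (≥24).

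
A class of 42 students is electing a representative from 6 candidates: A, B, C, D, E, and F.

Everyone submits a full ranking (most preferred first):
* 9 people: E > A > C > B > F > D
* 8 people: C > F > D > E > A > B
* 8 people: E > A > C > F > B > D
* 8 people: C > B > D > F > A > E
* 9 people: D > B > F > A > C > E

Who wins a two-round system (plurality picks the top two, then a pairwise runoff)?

C

Round 1 first-place votes: A 0, B 0, C 16, D 9, E 17, F 0. E and C advance.
Runoff: E is ranked above C on 17 ballots, C above E on 25.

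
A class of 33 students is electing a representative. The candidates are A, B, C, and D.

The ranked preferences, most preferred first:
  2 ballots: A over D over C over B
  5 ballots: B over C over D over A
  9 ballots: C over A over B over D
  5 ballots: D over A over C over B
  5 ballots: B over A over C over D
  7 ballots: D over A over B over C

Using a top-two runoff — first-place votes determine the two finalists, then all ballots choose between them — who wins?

B

Round 1 first-place votes: A 2, B 10, C 9, D 12. D and B advance.
Runoff: D is ranked above B on 14 ballots, B above D on 19.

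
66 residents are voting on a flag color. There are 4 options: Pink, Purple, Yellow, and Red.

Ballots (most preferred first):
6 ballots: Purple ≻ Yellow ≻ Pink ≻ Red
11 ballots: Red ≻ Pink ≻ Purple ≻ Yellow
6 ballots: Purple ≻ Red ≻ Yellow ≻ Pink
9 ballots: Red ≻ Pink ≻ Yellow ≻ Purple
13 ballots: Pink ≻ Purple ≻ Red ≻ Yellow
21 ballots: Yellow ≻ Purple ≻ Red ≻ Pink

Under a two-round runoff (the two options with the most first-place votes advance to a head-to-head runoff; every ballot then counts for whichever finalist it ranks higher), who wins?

Red

Round 1 first-place votes: Pink 13, Purple 12, Yellow 21, Red 20. Yellow and Red advance.
Runoff: Yellow is ranked above Red on 27 ballots, Red above Yellow on 39.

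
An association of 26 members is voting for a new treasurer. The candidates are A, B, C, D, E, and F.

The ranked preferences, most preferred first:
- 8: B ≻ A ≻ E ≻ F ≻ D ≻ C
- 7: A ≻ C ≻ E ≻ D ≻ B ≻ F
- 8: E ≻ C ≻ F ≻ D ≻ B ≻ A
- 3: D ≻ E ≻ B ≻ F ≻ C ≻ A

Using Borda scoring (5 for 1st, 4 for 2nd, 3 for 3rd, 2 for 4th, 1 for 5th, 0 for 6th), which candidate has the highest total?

A: 8×4 + 7×5 + 8×0 + 3×0 = 67
B: 8×5 + 7×1 + 8×1 + 3×3 = 64
C: 8×0 + 7×4 + 8×4 + 3×1 = 63
D: 8×1 + 7×2 + 8×2 + 3×5 = 53
E: 8×3 + 7×3 + 8×5 + 3×4 = 97
F: 8×2 + 7×0 + 8×3 + 3×2 = 46

E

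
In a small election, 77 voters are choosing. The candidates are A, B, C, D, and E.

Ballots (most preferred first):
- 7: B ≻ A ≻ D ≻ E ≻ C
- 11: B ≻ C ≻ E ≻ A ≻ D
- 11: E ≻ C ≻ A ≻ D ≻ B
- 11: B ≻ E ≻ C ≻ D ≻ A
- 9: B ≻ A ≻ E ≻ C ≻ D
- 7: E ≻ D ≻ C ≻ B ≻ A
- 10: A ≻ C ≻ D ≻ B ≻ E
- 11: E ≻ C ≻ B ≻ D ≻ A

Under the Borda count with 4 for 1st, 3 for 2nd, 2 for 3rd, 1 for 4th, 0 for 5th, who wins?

A: 7×3 + 11×1 + 11×2 + 11×0 + 9×3 + 7×0 + 10×4 + 11×0 = 121
B: 7×4 + 11×4 + 11×0 + 11×4 + 9×4 + 7×1 + 10×1 + 11×2 = 191
C: 7×0 + 11×3 + 11×3 + 11×2 + 9×1 + 7×2 + 10×3 + 11×3 = 174
D: 7×2 + 11×0 + 11×1 + 11×1 + 9×0 + 7×3 + 10×2 + 11×1 = 88
E: 7×1 + 11×2 + 11×4 + 11×3 + 9×2 + 7×4 + 10×0 + 11×4 = 196

E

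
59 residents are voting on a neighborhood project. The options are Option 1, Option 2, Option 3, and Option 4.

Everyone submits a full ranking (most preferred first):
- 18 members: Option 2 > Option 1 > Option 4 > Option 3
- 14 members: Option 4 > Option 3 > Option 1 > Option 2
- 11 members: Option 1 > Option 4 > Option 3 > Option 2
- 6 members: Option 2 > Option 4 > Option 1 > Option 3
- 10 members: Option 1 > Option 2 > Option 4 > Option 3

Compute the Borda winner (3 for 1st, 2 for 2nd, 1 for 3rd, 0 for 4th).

Option 1: 18×2 + 14×1 + 11×3 + 6×1 + 10×3 = 119
Option 2: 18×3 + 14×0 + 11×0 + 6×3 + 10×2 = 92
Option 3: 18×0 + 14×2 + 11×1 + 6×0 + 10×0 = 39
Option 4: 18×1 + 14×3 + 11×2 + 6×2 + 10×1 = 104

Option 1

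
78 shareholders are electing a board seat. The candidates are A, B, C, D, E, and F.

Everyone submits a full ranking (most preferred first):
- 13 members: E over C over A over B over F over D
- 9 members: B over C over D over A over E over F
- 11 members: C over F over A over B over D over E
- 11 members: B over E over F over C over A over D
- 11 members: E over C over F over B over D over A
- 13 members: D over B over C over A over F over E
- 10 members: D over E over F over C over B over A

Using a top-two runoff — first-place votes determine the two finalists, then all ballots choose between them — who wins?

D

Round 1 first-place votes: A 0, B 20, C 11, D 23, E 24, F 0. E and D advance.
Runoff: E is ranked above D on 35 ballots, D above E on 43.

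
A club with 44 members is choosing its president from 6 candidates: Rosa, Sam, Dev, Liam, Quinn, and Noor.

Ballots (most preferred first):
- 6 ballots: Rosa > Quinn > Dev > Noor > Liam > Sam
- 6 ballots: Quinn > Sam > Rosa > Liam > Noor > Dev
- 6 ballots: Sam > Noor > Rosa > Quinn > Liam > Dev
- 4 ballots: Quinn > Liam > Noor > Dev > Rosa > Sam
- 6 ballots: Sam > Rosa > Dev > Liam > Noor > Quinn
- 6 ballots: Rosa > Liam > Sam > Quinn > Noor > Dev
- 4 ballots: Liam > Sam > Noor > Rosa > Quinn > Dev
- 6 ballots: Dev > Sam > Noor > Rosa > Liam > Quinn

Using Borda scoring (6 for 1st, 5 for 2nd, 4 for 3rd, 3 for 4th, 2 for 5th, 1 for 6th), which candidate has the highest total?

Rosa: 6×6 + 6×4 + 6×4 + 4×2 + 6×5 + 6×6 + 4×3 + 6×3 = 188
Sam: 6×1 + 6×5 + 6×6 + 4×1 + 6×6 + 6×4 + 4×5 + 6×5 = 186
Dev: 6×4 + 6×1 + 6×1 + 4×3 + 6×4 + 6×1 + 4×1 + 6×6 = 118
Liam: 6×2 + 6×3 + 6×2 + 4×5 + 6×3 + 6×5 + 4×6 + 6×2 = 146
Quinn: 6×5 + 6×6 + 6×3 + 4×6 + 6×1 + 6×3 + 4×2 + 6×1 = 146
Noor: 6×3 + 6×2 + 6×5 + 4×4 + 6×2 + 6×2 + 4×4 + 6×4 = 140

Rosa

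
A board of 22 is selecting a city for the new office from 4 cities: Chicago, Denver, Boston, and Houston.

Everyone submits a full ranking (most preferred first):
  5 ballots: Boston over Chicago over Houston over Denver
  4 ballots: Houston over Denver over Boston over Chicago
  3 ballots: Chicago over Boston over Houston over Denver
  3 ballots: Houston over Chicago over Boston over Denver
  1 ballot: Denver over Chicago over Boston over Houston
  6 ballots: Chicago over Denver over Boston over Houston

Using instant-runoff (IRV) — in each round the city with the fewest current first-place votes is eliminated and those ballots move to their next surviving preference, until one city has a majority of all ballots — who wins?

Round 1: Chicago 9, Denver 1, Boston 5, Houston 7. Denver eliminated.
Round 2: Chicago 10, Boston 5, Houston 7. Boston eliminated.
Round 3: Chicago 15, Houston 7. Chicago has a majority (≥12).

Chicago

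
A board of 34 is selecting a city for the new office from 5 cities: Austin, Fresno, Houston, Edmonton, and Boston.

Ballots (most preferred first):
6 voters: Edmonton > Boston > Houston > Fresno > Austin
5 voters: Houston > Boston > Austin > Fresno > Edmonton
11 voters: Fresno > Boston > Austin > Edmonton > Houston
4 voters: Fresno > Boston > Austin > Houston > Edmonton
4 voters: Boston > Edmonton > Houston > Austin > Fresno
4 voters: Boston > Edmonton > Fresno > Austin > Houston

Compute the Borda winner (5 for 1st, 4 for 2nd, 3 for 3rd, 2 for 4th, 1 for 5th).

Austin: 6×1 + 5×3 + 11×3 + 4×3 + 4×2 + 4×2 = 82
Fresno: 6×2 + 5×2 + 11×5 + 4×5 + 4×1 + 4×3 = 113
Houston: 6×3 + 5×5 + 11×1 + 4×2 + 4×3 + 4×1 = 78
Edmonton: 6×5 + 5×1 + 11×2 + 4×1 + 4×4 + 4×4 = 93
Boston: 6×4 + 5×4 + 11×4 + 4×4 + 4×5 + 4×5 = 144

Boston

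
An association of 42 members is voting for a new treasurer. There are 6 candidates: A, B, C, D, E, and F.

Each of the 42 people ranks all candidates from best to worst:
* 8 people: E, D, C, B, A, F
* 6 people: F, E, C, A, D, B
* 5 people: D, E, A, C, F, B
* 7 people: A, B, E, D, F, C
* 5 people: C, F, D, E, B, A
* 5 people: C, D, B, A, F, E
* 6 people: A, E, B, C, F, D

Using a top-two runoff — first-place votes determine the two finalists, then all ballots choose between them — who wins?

C

Round 1 first-place votes: A 13, B 0, C 10, D 5, E 8, F 6. A and C advance.
Runoff: A is ranked above C on 18 ballots, C above A on 24.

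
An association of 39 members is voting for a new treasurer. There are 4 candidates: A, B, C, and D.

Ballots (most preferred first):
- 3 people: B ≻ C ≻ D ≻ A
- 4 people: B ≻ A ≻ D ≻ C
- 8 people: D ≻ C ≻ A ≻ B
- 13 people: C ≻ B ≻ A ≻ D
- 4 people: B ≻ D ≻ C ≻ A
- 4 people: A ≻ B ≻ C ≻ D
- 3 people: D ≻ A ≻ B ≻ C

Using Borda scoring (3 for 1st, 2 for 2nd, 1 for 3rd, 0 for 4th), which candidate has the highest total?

A: 3×0 + 4×2 + 8×1 + 13×1 + 4×0 + 4×3 + 3×2 = 47
B: 3×3 + 4×3 + 8×0 + 13×2 + 4×3 + 4×2 + 3×1 = 70
C: 3×2 + 4×0 + 8×2 + 13×3 + 4×1 + 4×1 + 3×0 = 69
D: 3×1 + 4×1 + 8×3 + 13×0 + 4×2 + 4×0 + 3×3 = 48

B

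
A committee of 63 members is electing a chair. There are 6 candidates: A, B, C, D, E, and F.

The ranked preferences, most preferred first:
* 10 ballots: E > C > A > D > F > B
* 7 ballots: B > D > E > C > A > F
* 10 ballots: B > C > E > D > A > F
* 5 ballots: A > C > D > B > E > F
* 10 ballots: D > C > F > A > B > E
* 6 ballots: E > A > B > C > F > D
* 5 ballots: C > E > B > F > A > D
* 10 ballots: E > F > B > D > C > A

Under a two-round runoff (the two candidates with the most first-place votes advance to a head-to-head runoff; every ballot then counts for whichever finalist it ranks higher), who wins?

Round 1 first-place votes: A 5, B 17, C 5, D 10, E 26, F 0. E and B advance.
Runoff: E is ranked above B on 31 ballots, B above E on 32.

B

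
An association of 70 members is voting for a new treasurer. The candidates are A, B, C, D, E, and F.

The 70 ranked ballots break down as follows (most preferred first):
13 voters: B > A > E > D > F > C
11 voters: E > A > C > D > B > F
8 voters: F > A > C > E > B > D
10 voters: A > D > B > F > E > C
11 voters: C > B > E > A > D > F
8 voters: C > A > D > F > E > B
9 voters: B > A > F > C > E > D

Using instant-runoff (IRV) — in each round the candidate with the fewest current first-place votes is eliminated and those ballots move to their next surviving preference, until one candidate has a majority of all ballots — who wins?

Round 1: A 10, B 22, C 19, D 0, E 11, F 8. D eliminated.
Round 2: A 10, B 22, C 19, E 11, F 8. F eliminated.
Round 3: A 18, B 22, C 19, E 11. E eliminated.
Round 4: A 29, B 22, C 19. C eliminated.
Round 5: A 37, B 33. A has a majority (≥36).

A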